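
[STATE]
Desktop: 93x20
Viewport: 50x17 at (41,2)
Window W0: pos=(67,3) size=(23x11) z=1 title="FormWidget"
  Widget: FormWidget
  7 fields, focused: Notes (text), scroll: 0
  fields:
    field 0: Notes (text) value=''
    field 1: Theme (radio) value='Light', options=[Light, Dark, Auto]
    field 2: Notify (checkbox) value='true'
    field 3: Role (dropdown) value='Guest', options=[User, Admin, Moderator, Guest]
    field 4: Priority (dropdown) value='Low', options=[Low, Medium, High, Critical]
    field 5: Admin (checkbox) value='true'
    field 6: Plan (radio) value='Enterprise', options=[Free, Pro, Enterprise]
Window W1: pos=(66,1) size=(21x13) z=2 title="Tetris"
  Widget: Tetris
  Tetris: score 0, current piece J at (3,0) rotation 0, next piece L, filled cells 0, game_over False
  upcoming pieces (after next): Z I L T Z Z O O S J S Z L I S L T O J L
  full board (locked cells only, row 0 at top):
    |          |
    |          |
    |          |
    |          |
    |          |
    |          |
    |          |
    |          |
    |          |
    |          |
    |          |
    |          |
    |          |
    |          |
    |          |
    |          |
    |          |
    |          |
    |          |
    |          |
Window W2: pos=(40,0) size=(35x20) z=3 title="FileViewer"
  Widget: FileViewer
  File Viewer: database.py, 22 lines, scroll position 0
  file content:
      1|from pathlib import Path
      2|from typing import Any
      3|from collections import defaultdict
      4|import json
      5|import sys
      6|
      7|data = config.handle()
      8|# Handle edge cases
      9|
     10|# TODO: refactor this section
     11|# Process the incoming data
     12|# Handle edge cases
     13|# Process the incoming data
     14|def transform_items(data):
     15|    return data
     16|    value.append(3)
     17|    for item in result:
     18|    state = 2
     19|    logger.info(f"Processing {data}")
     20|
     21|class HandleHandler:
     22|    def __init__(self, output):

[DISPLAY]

─────────────────────────────────┨           ┃    
from pathlib import Path        ▲┃───────────┨━━┓ 
from typing import Any          █┃  │Next:   ┃  ┃ 
from collections import defaultd░┃  │  ▒     ┃──┨ 
import json                     ░┃  │▒▒▒     ┃ ]┃ 
import sys                      ░┃  │        ┃ig┃ 
                                ░┃  │        ┃  ┃ 
data = config.handle()          ░┃  │        ┃▼]┃ 
# Handle edge cases             ░┃  │Score:  ┃▼]┃ 
                                ░┃  │0       ┃  ┃ 
# TODO: refactor this section   ░┃  │        ┃re┃ 
# Process the incoming data     ░┃━━━━━━━━━━━┛━━┛ 
# Handle edge cases             ░┃                
# Process the incoming data     ░┃                
def transform_items(data):      ░┃                
    return data                 ░┃                
    value.append(3)             ▼┃                


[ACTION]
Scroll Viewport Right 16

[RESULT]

───────────────────────────────┨           ┃      
om pathlib import Path        ▲┃───────────┨━━┓   
om typing import Any          █┃  │Next:   ┃  ┃   
om collections import defaultd░┃  │  ▒     ┃──┨   
port json                     ░┃  │▒▒▒     ┃ ]┃   
port sys                      ░┃  │        ┃ig┃   
                              ░┃  │        ┃  ┃   
ta = config.handle()          ░┃  │        ┃▼]┃   
Handle edge cases             ░┃  │Score:  ┃▼]┃   
                              ░┃  │0       ┃  ┃   
TODO: refactor this section   ░┃  │        ┃re┃   
Process the incoming data     ░┃━━━━━━━━━━━┛━━┛   
Handle edge cases             ░┃                  
Process the incoming data     ░┃                  
f transform_items(data):      ░┃                  
  return data                 ░┃                  
  value.append(3)             ▼┃                  


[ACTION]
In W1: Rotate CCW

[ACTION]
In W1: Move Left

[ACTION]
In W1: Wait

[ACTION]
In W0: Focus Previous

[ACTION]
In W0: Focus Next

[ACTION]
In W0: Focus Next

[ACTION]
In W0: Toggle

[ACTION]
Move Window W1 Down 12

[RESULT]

───────────────────────────────┨                  
om pathlib import Path        ▲┃━━━━━━━━━━━━━━┓   
om typing import Any          █┃dget          ┃   
om collections import defaultd░┃──────────────┨   
port json                     ░┃:      [     ]┃   
port sys                      ░┃━━━━━━━━━━━┓ig┃   
                              ░┃           ┃  ┃   
ta = config.handle()          ░┃───────────┨▼]┃   
Handle edge cases             ░┃  │Next:   ┃▼]┃   
                              ░┃  │  ▒     ┃  ┃   
TODO: refactor this section   ░┃  │▒▒▒     ┃re┃   
Process the incoming data     ░┃  │        ┃━━┛   
Handle edge cases             ░┃  │        ┃      
Process the incoming data     ░┃  │        ┃      
f transform_items(data):      ░┃  │Score:  ┃      
  return data                 ░┃  │0       ┃      
  value.append(3)             ▼┃  │        ┃      


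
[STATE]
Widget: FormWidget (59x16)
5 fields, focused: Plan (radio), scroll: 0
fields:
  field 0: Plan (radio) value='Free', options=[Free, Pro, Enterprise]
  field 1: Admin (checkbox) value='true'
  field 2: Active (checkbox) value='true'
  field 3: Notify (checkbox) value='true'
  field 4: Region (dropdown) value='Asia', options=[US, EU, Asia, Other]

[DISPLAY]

> Plan:       (●) Free  ( ) Pro  ( ) Enterprise            
  Admin:      [x]                                          
  Active:     [x]                                          
  Notify:     [x]                                          
  Region:     [Asia                                      ▼]
                                                           
                                                           
                                                           
                                                           
                                                           
                                                           
                                                           
                                                           
                                                           
                                                           
                                                           


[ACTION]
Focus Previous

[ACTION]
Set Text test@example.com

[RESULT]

  Plan:       (●) Free  ( ) Pro  ( ) Enterprise            
  Admin:      [x]                                          
  Active:     [x]                                          
  Notify:     [x]                                          
> Region:     [Asia                                      ▼]
                                                           
                                                           
                                                           
                                                           
                                                           
                                                           
                                                           
                                                           
                                                           
                                                           
                                                           


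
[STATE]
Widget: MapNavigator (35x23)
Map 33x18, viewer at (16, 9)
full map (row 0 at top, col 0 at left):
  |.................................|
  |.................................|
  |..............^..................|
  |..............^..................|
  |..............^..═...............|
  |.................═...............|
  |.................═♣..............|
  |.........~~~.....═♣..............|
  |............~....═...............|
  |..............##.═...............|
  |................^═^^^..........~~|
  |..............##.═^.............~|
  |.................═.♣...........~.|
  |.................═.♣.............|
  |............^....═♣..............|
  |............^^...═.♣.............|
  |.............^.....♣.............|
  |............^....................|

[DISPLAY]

                                   
                                   
 ................................. 
 ................................. 
 ..............^.................. 
 ..............^.................. 
 ..............^..═............... 
 .................═............... 
 .................═♣.............. 
 .........~~~.....═♣.............. 
 ............~....═............... 
 ..............##@═............... 
 ................^═^^^..........~~ 
 ..............##.═^.............~ 
 .................═.♣...........~. 
 .................═.♣............. 
 ............^....═♣.............. 
 ............^^...═.♣............. 
 .............^.....♣............. 
 ............^.................... 
                                   
                                   
                                   


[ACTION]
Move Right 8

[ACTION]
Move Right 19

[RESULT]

                                   
                                   
..................                 
..................                 
..................                 
..................                 
..═...............                 
..═...............                 
..═♣..............                 
..═♣..............                 
..═...............                 
#.═..............@                 
.^═^^^..........~~                 
#.═^.............~                 
..═.♣...........~.                 
..═.♣.............                 
..═♣..............                 
..═.♣.............                 
....♣.............                 
..................                 
                                   
                                   
                                   


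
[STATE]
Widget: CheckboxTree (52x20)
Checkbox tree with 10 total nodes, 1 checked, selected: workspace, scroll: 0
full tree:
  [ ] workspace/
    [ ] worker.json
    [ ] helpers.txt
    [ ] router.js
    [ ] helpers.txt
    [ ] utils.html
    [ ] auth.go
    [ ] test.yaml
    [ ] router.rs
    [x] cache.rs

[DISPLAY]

>[-] workspace/                                     
   [ ] worker.json                                  
   [ ] helpers.txt                                  
   [ ] router.js                                    
   [ ] helpers.txt                                  
   [ ] utils.html                                   
   [ ] auth.go                                      
   [ ] test.yaml                                    
   [ ] router.rs                                    
   [x] cache.rs                                     
                                                    
                                                    
                                                    
                                                    
                                                    
                                                    
                                                    
                                                    
                                                    
                                                    


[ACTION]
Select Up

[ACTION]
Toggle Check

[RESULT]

>[x] workspace/                                     
   [x] worker.json                                  
   [x] helpers.txt                                  
   [x] router.js                                    
   [x] helpers.txt                                  
   [x] utils.html                                   
   [x] auth.go                                      
   [x] test.yaml                                    
   [x] router.rs                                    
   [x] cache.rs                                     
                                                    
                                                    
                                                    
                                                    
                                                    
                                                    
                                                    
                                                    
                                                    
                                                    


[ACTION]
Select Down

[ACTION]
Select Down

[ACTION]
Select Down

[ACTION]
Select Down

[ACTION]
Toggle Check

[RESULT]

 [-] workspace/                                     
   [x] worker.json                                  
   [x] helpers.txt                                  
   [x] router.js                                    
>  [ ] helpers.txt                                  
   [x] utils.html                                   
   [x] auth.go                                      
   [x] test.yaml                                    
   [x] router.rs                                    
   [x] cache.rs                                     
                                                    
                                                    
                                                    
                                                    
                                                    
                                                    
                                                    
                                                    
                                                    
                                                    


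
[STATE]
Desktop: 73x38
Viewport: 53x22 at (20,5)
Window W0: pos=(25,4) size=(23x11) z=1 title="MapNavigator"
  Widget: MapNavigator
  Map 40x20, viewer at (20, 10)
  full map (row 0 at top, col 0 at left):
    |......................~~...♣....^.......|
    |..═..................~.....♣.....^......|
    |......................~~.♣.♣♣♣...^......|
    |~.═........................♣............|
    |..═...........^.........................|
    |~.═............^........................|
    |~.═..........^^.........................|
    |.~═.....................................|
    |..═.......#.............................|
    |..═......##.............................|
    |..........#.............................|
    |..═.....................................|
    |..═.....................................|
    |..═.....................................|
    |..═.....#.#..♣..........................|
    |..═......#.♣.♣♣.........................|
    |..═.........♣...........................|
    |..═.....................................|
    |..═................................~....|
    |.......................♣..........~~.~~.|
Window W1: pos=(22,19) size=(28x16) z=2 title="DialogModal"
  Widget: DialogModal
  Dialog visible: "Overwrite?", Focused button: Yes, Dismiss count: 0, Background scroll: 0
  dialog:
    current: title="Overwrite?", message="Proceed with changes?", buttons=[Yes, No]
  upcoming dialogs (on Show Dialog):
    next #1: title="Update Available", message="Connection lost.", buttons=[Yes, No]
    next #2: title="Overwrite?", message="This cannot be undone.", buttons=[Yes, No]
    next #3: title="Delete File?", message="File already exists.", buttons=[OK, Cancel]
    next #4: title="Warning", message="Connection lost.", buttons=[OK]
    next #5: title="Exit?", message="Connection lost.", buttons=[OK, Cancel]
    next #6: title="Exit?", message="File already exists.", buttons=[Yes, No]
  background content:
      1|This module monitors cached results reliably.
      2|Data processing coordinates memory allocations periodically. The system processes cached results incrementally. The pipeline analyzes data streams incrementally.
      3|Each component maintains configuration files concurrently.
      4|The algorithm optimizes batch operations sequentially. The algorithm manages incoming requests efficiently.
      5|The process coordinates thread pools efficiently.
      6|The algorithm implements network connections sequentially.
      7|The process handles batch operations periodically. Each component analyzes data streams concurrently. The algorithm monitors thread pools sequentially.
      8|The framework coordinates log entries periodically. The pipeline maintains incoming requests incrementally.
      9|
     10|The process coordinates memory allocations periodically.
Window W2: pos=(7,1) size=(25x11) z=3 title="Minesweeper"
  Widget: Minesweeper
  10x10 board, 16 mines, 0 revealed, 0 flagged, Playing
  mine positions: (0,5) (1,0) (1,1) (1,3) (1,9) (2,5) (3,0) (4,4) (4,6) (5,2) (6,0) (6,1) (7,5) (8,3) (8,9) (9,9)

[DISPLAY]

           ┃vigator        ┃                         
           ┃───────────────┨                         
           ┃...............┃                         
           ┃...............┃                         
           ┃...............┃                         
           ┃....@..........┃                         
━━━━━━━━━━━┛...............┃                         
     ┃.....................┃                         
     ┃.....................┃                         
     ┗━━━━━━━━━━━━━━━━━━━━━┛                         
                                                     
                                                     
                                                     
                                                     
  ┏━━━━━━━━━━━━━━━━━━━━━━━━━━┓                       
  ┃ DialogModal              ┃                       
  ┠──────────────────────────┨                       
  ┃This module monitors cache┃                       
  ┃Data processing coordinate┃                       
  ┃Each component maintains c┃                       
  ┃Th┌────────────────────┐ba┃                       
  ┃Th│     Overwrite?     │th┃                       


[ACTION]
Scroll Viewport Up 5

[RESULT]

                                                     
━━━━━━━━━━━┓                                         
           ┃                                         
───────────┨                                         
           ┃━━━━━━━━━━━━━━━┓                         
           ┃vigator        ┃                         
           ┃───────────────┨                         
           ┃...............┃                         
           ┃...............┃                         
           ┃...............┃                         
           ┃....@..........┃                         
━━━━━━━━━━━┛...............┃                         
     ┃.....................┃                         
     ┃.....................┃                         
     ┗━━━━━━━━━━━━━━━━━━━━━┛                         
                                                     
                                                     
                                                     
                                                     
  ┏━━━━━━━━━━━━━━━━━━━━━━━━━━┓                       
  ┃ DialogModal              ┃                       
  ┠──────────────────────────┨                       


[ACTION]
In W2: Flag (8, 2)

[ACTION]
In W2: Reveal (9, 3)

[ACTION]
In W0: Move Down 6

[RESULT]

                                                     
━━━━━━━━━━━┓                                         
           ┃                                         
───────────┨                                         
           ┃━━━━━━━━━━━━━━━┓                         
           ┃vigator        ┃                         
           ┃───────────────┨                         
           ┃...............┃                         
           ┃...............┃                         
           ┃...............┃                         
           ┃....@..........┃                         
━━━━━━━━━━━┛...............┃                         
     ┃.....................┃                         
     ┃.............♣.......┃                         
     ┗━━━━━━━━━━━━━━━━━━━━━┛                         
                                                     
                                                     
                                                     
                                                     
  ┏━━━━━━━━━━━━━━━━━━━━━━━━━━┓                       
  ┃ DialogModal              ┃                       
  ┠──────────────────────────┨                       


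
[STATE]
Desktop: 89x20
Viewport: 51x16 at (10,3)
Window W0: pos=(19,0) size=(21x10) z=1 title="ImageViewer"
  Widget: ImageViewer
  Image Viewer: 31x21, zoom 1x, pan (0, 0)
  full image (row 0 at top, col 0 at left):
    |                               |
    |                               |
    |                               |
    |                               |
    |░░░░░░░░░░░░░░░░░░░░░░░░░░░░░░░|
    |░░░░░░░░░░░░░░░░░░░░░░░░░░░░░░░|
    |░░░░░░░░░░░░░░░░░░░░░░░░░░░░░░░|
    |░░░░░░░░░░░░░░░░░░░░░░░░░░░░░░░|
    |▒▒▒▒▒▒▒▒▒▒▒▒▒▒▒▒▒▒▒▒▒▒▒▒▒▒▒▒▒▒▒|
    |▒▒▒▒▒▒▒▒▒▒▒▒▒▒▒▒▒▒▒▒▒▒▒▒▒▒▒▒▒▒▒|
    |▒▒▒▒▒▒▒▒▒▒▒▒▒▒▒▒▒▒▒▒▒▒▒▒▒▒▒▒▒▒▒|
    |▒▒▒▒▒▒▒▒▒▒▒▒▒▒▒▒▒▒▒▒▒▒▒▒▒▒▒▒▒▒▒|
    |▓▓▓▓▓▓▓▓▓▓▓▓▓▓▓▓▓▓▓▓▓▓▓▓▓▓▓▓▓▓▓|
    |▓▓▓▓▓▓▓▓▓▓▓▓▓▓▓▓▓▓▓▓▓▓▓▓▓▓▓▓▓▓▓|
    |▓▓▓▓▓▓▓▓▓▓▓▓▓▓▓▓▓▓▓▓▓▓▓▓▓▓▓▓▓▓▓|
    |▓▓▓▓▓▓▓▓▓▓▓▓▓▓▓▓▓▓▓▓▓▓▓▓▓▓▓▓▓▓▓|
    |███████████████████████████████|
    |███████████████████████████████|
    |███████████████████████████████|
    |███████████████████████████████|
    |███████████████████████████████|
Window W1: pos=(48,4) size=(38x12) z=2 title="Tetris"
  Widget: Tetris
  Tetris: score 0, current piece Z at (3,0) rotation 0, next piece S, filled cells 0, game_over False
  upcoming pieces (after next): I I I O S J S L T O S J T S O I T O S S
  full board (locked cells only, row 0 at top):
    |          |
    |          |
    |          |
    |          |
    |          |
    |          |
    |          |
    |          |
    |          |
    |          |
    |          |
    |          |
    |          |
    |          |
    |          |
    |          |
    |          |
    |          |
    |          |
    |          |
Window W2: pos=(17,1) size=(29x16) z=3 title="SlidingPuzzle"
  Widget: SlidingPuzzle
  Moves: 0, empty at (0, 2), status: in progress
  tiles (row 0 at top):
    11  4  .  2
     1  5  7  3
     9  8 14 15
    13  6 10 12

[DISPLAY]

       ┠───────────────────────────┨               
       ┃┌────┬────┬────┬────┐      ┃  ┏━━━━━━━━━━━━
       ┃│ 11 │  4 │    │  2 │      ┃  ┃ Tetris     
       ┃├────┼────┼────┼────┤      ┃  ┠────────────
       ┃│  1 │  5 │  7 │  3 │      ┃  ┃          │N
       ┃├────┼────┼────┼────┤      ┃  ┃          │ 
       ┃│  9 │  8 │ 14 │ 15 │      ┃  ┃          │░
       ┃├────┼────┼────┼────┤      ┃  ┃          │ 
       ┃│ 13 │  6 │ 10 │ 12 │      ┃  ┃          │ 
       ┃└────┴────┴────┴────┘      ┃  ┃          │ 
       ┃Moves: 0                   ┃  ┃          │S
       ┃                           ┃  ┃          │0
       ┃                           ┃  ┗━━━━━━━━━━━━
       ┗━━━━━━━━━━━━━━━━━━━━━━━━━━━┛               
                                                   
                                                   


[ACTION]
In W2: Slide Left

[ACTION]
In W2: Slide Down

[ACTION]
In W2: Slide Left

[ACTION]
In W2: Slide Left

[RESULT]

       ┠───────────────────────────┨               
       ┃┌────┬────┬────┬────┐      ┃  ┏━━━━━━━━━━━━
       ┃│ 11 │  4 │  2 │    │      ┃  ┃ Tetris     
       ┃├────┼────┼────┼────┤      ┃  ┠────────────
       ┃│  1 │  5 │  7 │  3 │      ┃  ┃          │N
       ┃├────┼────┼────┼────┤      ┃  ┃          │ 
       ┃│  9 │  8 │ 14 │ 15 │      ┃  ┃          │░
       ┃├────┼────┼────┼────┤      ┃  ┃          │ 
       ┃│ 13 │  6 │ 10 │ 12 │      ┃  ┃          │ 
       ┃└────┴────┴────┴────┘      ┃  ┃          │ 
       ┃Moves: 1                   ┃  ┃          │S
       ┃                           ┃  ┃          │0
       ┃                           ┃  ┗━━━━━━━━━━━━
       ┗━━━━━━━━━━━━━━━━━━━━━━━━━━━┛               
                                                   
                                                   


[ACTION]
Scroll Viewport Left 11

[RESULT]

                 ┠───────────────────────────┨     
                 ┃┌────┬────┬────┬────┐      ┃  ┏━━
                 ┃│ 11 │  4 │  2 │    │      ┃  ┃ T
                 ┃├────┼────┼────┼────┤      ┃  ┠──
                 ┃│  1 │  5 │  7 │  3 │      ┃  ┃  
                 ┃├────┼────┼────┼────┤      ┃  ┃  
                 ┃│  9 │  8 │ 14 │ 15 │      ┃  ┃  
                 ┃├────┼────┼────┼────┤      ┃  ┃  
                 ┃│ 13 │  6 │ 10 │ 12 │      ┃  ┃  
                 ┃└────┴────┴────┴────┘      ┃  ┃  
                 ┃Moves: 1                   ┃  ┃  
                 ┃                           ┃  ┃  
                 ┃                           ┃  ┗━━
                 ┗━━━━━━━━━━━━━━━━━━━━━━━━━━━┛     
                                                   
                                                   


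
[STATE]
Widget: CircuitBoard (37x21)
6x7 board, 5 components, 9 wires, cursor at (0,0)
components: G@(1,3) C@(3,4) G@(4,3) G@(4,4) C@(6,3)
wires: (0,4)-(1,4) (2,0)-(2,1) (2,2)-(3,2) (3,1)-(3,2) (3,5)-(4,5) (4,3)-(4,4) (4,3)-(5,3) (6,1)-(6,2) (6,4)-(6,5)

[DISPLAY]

   0 1 2 3 4 5                       
0  [.]              ·                
                    │                
1               G   ·                
                                     
2   · ─ ·   ·                        
            │                        
3       · ─ ·       C   ·            
                        │            
4               G ─ G   ·            
                │                    
5               ·                    
                                     
6       · ─ ·   C   · ─ ·            
Cursor: (0,0)                        
                                     
                                     
                                     
                                     
                                     
                                     


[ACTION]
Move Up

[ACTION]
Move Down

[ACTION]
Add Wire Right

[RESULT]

   0 1 2 3 4 5                       
0                   ·                
                    │                
1  [.]─ ·       G   ·                
                                     
2   · ─ ·   ·                        
            │                        
3       · ─ ·       C   ·            
                        │            
4               G ─ G   ·            
                │                    
5               ·                    
                                     
6       · ─ ·   C   · ─ ·            
Cursor: (1,0)                        
                                     
                                     
                                     
                                     
                                     
                                     


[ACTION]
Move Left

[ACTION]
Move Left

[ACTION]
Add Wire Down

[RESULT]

   0 1 2 3 4 5                       
0                   ·                
                    │                
1  [.]─ ·       G   ·                
    │                                
2   · ─ ·   ·                        
            │                        
3       · ─ ·       C   ·            
                        │            
4               G ─ G   ·            
                │                    
5               ·                    
                                     
6       · ─ ·   C   · ─ ·            
Cursor: (1,0)                        
                                     
                                     
                                     
                                     
                                     
                                     


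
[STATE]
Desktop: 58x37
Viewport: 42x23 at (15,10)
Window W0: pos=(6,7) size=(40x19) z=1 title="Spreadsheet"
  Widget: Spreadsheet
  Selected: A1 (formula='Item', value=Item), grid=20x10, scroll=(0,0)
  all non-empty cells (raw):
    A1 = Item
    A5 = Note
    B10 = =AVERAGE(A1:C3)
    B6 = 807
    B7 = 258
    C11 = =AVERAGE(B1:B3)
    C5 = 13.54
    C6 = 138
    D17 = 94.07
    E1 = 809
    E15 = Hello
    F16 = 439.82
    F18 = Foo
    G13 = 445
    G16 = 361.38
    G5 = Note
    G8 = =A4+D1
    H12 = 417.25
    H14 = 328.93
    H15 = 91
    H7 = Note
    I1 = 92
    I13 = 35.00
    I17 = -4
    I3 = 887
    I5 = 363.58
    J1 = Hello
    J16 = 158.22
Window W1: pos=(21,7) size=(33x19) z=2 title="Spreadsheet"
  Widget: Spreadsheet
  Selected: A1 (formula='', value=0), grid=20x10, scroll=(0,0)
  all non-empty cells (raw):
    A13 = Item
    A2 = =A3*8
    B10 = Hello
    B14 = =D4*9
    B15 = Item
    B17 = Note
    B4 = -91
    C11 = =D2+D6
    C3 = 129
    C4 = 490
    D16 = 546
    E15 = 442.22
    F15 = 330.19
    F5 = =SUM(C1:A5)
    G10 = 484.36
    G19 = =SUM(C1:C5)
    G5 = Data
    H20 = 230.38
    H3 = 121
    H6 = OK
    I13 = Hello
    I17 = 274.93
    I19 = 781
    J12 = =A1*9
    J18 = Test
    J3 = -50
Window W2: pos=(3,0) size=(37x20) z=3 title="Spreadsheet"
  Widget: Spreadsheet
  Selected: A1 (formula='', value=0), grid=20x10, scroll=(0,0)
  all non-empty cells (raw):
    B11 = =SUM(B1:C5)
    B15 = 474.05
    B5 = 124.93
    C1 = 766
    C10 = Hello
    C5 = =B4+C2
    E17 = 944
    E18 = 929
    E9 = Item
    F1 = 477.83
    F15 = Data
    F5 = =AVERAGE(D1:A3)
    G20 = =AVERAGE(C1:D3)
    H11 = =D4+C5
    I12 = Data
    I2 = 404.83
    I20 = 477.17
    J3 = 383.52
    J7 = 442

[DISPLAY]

0  124.93       0       ┃             ┃   
0       0       0       ┃     C       ┃   
0       0       0       ┃-------------┃   
0       0       0       ┃ 0       0   ┃   
0       0       0       ┃ 0       0   ┃   
0       0Hello          ┃ 0     129   ┃   
0  890.93       0       ┃91     490   ┃   
0       0       0       ┃ 0       0   ┃   
0       0       0       ┃ 0       0   ┃   
━━━━━━━━━━━━━━━━━━━━━━━━┛ 0       0   ┃   
   0  ┃  8        0       0       0   ┃   
   0  ┃  9        0       0       0   ┃   
   0  ┃ 10        0Hello          0   ┃   
   0  ┃ 11        0       0       0   ┃   
   0  ┃ 12        0       0       0   ┃   
━━━━━━┗━━━━━━━━━━━━━━━━━━━━━━━━━━━━━━━┛   
                                          
                                          
                                          
                                          
                                          
                                          
                                          


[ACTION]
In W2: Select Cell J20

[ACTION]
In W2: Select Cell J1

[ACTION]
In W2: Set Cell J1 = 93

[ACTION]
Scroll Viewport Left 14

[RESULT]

  ┃  5        0  124.93       0       ┃   
  ┃  6        0       0       0       ┃   
  ┃  7        0       0       0       ┃---
  ┃  8        0       0       0       ┃ 0 
  ┃  9        0       0       0       ┃ 0 
  ┃ 10        0       0Hello          ┃ 0 
  ┃ 11        0  890.93       0       ┃91 
  ┃ 12        0       0       0       ┃ 0 
  ┃ 13        0       0       0       ┃ 0 
  ┗━━━━━━━━━━━━━━━━━━━━━━━━━━━━━━━━━━━┛ 0 
     ┃  8        0  ┃  8        0       0 
     ┃  9        0  ┃  9        0       0 
     ┃ 10        0  ┃ 10        0Hello    
     ┃ 11        0  ┃ 11        0       0 
     ┃ 12        0  ┃ 12        0       0 
     ┗━━━━━━━━━━━━━━┗━━━━━━━━━━━━━━━━━━━━━
                                          
                                          
                                          
                                          
                                          
                                          
                                          


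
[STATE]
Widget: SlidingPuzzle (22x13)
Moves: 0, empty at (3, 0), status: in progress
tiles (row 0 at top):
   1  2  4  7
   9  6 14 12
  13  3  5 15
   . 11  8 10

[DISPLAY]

┌────┬────┬────┬────┐ 
│  1 │  2 │  4 │  7 │ 
├────┼────┼────┼────┤ 
│  9 │  6 │ 14 │ 12 │ 
├────┼────┼────┼────┤ 
│ 13 │  3 │  5 │ 15 │ 
├────┼────┼────┼────┤ 
│    │ 11 │  8 │ 10 │ 
└────┴────┴────┴────┘ 
Moves: 0              
                      
                      
                      


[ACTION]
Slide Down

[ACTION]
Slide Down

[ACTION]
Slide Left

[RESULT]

┌────┬────┬────┬────┐ 
│  1 │  2 │  4 │  7 │ 
├────┼────┼────┼────┤ 
│  6 │    │ 14 │ 12 │ 
├────┼────┼────┼────┤ 
│  9 │  3 │  5 │ 15 │ 
├────┼────┼────┼────┤ 
│ 13 │ 11 │  8 │ 10 │ 
└────┴────┴────┴────┘ 
Moves: 3              
                      
                      
                      


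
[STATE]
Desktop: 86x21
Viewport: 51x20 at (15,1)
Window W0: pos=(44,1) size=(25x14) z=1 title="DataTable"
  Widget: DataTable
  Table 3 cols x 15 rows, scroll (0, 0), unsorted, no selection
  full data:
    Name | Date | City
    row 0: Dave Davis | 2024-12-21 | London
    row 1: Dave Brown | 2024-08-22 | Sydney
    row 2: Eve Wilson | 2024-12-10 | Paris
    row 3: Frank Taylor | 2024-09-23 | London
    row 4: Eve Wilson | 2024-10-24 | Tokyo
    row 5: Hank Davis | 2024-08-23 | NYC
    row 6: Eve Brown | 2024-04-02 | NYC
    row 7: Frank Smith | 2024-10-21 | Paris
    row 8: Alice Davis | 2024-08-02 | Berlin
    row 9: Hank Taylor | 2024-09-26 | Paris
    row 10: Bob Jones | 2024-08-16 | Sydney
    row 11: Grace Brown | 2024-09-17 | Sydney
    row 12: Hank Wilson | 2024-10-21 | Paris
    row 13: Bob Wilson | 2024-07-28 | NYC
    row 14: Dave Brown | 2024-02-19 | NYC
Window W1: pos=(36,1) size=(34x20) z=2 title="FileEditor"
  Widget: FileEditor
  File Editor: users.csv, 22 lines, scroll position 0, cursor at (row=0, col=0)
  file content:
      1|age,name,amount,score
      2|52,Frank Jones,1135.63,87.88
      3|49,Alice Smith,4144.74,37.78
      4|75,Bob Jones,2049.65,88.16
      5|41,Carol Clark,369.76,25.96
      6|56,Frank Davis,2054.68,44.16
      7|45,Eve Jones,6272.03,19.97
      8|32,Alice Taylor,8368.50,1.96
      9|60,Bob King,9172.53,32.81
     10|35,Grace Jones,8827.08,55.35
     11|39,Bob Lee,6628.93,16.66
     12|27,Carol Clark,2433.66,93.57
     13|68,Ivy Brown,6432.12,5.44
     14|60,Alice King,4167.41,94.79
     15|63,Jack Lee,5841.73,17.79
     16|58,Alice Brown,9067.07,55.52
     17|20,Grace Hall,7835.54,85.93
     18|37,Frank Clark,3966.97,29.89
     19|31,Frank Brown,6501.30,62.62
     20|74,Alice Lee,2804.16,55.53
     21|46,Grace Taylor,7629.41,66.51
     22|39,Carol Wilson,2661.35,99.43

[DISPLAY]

                     ┏━━━━━━━━━━━━━━━━━━━━━━━━━━━━━
                     ┃ FileEditor                  
                     ┠─────────────────────────────
                     ┃█ge,name,amount,score        
                     ┃52,Frank Jones,1135.63,87.88 
                     ┃49,Alice Smith,4144.74,37.78 
                     ┃75,Bob Jones,2049.65,88.16   
                     ┃41,Carol Clark,369.76,25.96  
                     ┃56,Frank Davis,2054.68,44.16 
                     ┃45,Eve Jones,6272.03,19.97   
                     ┃32,Alice Taylor,8368.50,1.96 
                     ┃60,Bob King,9172.53,32.81    
                     ┃35,Grace Jones,8827.08,55.35 
                     ┃39,Bob Lee,6628.93,16.66     
                     ┃27,Carol Clark,2433.66,93.57 
                     ┃68,Ivy Brown,6432.12,5.44    
                     ┃60,Alice King,4167.41,94.79  
                     ┃63,Jack Lee,5841.73,17.79    
                     ┃58,Alice Brown,9067.07,55.52 
                     ┗━━━━━━━━━━━━━━━━━━━━━━━━━━━━━


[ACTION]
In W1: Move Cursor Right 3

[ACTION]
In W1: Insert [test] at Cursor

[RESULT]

                     ┏━━━━━━━━━━━━━━━━━━━━━━━━━━━━━
                     ┃ FileEditor                  
                     ┠─────────────────────────────
                     ┃agetest█name,amount,score    
                     ┃52,Frank Jones,1135.63,87.88 
                     ┃49,Alice Smith,4144.74,37.78 
                     ┃75,Bob Jones,2049.65,88.16   
                     ┃41,Carol Clark,369.76,25.96  
                     ┃56,Frank Davis,2054.68,44.16 
                     ┃45,Eve Jones,6272.03,19.97   
                     ┃32,Alice Taylor,8368.50,1.96 
                     ┃60,Bob King,9172.53,32.81    
                     ┃35,Grace Jones,8827.08,55.35 
                     ┃39,Bob Lee,6628.93,16.66     
                     ┃27,Carol Clark,2433.66,93.57 
                     ┃68,Ivy Brown,6432.12,5.44    
                     ┃60,Alice King,4167.41,94.79  
                     ┃63,Jack Lee,5841.73,17.79    
                     ┃58,Alice Brown,9067.07,55.52 
                     ┗━━━━━━━━━━━━━━━━━━━━━━━━━━━━━


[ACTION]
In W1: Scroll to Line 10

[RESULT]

                     ┏━━━━━━━━━━━━━━━━━━━━━━━━━━━━━
                     ┃ FileEditor                  
                     ┠─────────────────────────────
                     ┃45,Eve Jones,6272.03,19.97   
                     ┃32,Alice Taylor,8368.50,1.96 
                     ┃60,Bob King,9172.53,32.81    
                     ┃35,Grace Jones,8827.08,55.35 
                     ┃39,Bob Lee,6628.93,16.66     
                     ┃27,Carol Clark,2433.66,93.57 
                     ┃68,Ivy Brown,6432.12,5.44    
                     ┃60,Alice King,4167.41,94.79  
                     ┃63,Jack Lee,5841.73,17.79    
                     ┃58,Alice Brown,9067.07,55.52 
                     ┃20,Grace Hall,7835.54,85.93  
                     ┃37,Frank Clark,3966.97,29.89 
                     ┃31,Frank Brown,6501.30,62.62 
                     ┃74,Alice Lee,2804.16,55.53   
                     ┃46,Grace Taylor,7629.41,66.51
                     ┃39,Carol Wilson,2661.35,99.43
                     ┗━━━━━━━━━━━━━━━━━━━━━━━━━━━━━


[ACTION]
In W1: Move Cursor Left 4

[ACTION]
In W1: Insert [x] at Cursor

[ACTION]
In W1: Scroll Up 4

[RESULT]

                     ┏━━━━━━━━━━━━━━━━━━━━━━━━━━━━━
                     ┃ FileEditor                  
                     ┠─────────────────────────────
                     ┃49,Alice Smith,4144.74,37.78 
                     ┃75,Bob Jones,2049.65,88.16   
                     ┃41,Carol Clark,369.76,25.96  
                     ┃56,Frank Davis,2054.68,44.16 
                     ┃45,Eve Jones,6272.03,19.97   
                     ┃32,Alice Taylor,8368.50,1.96 
                     ┃60,Bob King,9172.53,32.81    
                     ┃35,Grace Jones,8827.08,55.35 
                     ┃39,Bob Lee,6628.93,16.66     
                     ┃27,Carol Clark,2433.66,93.57 
                     ┃68,Ivy Brown,6432.12,5.44    
                     ┃60,Alice King,4167.41,94.79  
                     ┃63,Jack Lee,5841.73,17.79    
                     ┃58,Alice Brown,9067.07,55.52 
                     ┃20,Grace Hall,7835.54,85.93  
                     ┃37,Frank Clark,3966.97,29.89 
                     ┗━━━━━━━━━━━━━━━━━━━━━━━━━━━━━
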